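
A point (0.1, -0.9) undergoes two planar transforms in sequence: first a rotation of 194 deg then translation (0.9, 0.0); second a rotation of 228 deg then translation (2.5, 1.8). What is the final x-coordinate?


After transform 1:
x1 = cos(194)*0.1 - sin(194)*-0.9 + 0.9 = 0.5852
y1 = sin(194)*0.1 + cos(194)*-0.9 + 0.0 = 0.8491
After transform 2:
x2 = cos(228)*0.5852 - sin(228)*0.8491 + 2.5
= 2.7394


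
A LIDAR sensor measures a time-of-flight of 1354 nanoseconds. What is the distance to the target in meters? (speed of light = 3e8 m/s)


tof = 1354 ns = 1.354e-06 s
dist = c * tof / 2
= 3e8 * 1.354e-06 / 2
= 203.1 m


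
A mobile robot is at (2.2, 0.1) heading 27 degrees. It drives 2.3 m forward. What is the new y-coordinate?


y_new = y0 + d*sin(theta)
= 0.1 + 2.3*sin(27)
= 0.1 + 1.0442
= 1.1442


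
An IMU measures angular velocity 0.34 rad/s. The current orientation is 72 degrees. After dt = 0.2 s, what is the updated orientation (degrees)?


delta_theta = w * dt = 0.34 * 0.2 = 0.068 rad
= 3.8961 deg
theta_new = 72 + 3.8961 = 75.8961 deg


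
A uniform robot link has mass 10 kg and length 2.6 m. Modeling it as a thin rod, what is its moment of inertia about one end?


I = (1/3) * m * L^2
= (1/3) * 10 * 2.6^2
= 0.333333 * 10 * 6.76
= 22.5333 kg*m^2


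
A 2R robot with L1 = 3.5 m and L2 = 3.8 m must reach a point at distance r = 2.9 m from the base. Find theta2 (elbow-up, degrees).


cos(theta2) = (r^2 - L1^2 - L2^2) / (2*L1*L2)
cos(theta2) = (8.41 - 12.25 - 14.44) / 26.6
cos(theta2) = -0.687218
theta2 = 133.4103 degrees


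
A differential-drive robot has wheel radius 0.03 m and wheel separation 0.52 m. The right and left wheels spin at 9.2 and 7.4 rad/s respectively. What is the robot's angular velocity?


vR = r*wR = 0.03*9.2 = 0.276 m/s
vL = r*wL = 0.03*7.4 = 0.222 m/s
v = (vR+vL)/2 = 0.249 m/s
omega = (vR-vL)/L = 0.1038 rad/s
angular velocity = 0.1038 rad/s


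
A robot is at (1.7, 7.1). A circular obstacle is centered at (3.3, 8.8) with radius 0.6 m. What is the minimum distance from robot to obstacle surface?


center_dist = sqrt((1.7-3.3)^2 + (7.1-8.8)^2)
= sqrt(2.56 + 2.89)
= 2.3345
min_dist = center_dist - radius = 2.3345 - 0.6 = 1.7345 m


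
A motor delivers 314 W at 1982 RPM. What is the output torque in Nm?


omega = 1982 * 2*pi/60 = 207.5546 rad/s
tau = P / omega = 314 / 207.5546
= 1.5129 Nm


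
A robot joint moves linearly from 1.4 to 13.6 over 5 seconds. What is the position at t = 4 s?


s = t/T = 4/5 = 0.8
p(t) = p0 + (pf-p0)*s
= 1.4 + (13.6 - 1.4) * 0.8
= 11.16


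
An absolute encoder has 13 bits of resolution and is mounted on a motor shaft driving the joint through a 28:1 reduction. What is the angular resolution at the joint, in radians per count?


counts = 2^13 = 8192
effective counts at joint = 8192 * 28 = 229376
resolution = 2*pi / 229376
= 2.7393e-05 rad/count


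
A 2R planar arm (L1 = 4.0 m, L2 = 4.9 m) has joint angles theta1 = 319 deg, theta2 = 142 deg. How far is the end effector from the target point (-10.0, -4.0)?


End effector via forward kinematics:
x = L1*cos(t1) + L2*cos(t1+t2) = 2.0839
y = L1*sin(t1) + L2*sin(t1+t2) = 2.1857
Distance to target:
d = sqrt((-10.0 - 2.0839)^2 + (-4.0 - 2.1857)^2)
= sqrt(146.02 + 38.2633)
= 13.5751 m


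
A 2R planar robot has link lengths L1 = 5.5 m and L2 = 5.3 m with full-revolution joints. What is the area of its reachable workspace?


r_max = L1 + L2 = 10.8 m
r_min = |L1 - L2| = 0.2 m
Area = pi*(r_max^2 - r_min^2)
= pi*(116.64 - 0.04)
= pi * 116.6
= 366.3097 m^2


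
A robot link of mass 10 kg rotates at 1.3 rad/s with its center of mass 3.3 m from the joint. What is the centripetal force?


F = m * omega^2 * r
= 10 * 1.3^2 * 3.3
= 10 * 1.69 * 3.3
= 55.77 N


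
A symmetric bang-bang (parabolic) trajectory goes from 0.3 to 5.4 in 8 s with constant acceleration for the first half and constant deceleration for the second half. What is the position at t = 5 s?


Symmetric rest-to-rest: each phase covers (pf-p0)/2 in time T/2. 0.5*a*(T/2)^2 = (pf-p0)/2 => a = 4*(pf-p0)/T^2
a = 4*(5.4-0.3)/8^2 = 0.3188
t = 5 is in the deceleration phase (t > T/2).
p = pf - 0.5*a*(T-t)^2 = 5.4 - 0.5*0.3188*3^2
= 3.9656


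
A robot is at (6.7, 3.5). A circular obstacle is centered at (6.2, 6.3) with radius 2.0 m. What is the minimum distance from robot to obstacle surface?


center_dist = sqrt((6.7-6.2)^2 + (3.5-6.3)^2)
= sqrt(0.25 + 7.84)
= 2.8443
min_dist = center_dist - radius = 2.8443 - 2.0 = 0.8443 m


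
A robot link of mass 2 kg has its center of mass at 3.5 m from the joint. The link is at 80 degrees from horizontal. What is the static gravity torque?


tau = m*g*L*cos(angle)
= 2 * 9.81 * 3.5 * cos(80 deg)
= 2 * 9.81 * 3.5 * 0.1736
= 11.9244 Nm


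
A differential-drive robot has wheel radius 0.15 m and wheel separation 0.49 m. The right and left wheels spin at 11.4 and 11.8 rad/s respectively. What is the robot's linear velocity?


vR = r*wR = 0.15*11.4 = 1.71 m/s
vL = r*wL = 0.15*11.8 = 1.77 m/s
v = (vR+vL)/2 = 1.74 m/s
omega = (vR-vL)/L = -0.1224 rad/s
linear velocity = 1.74 m/s


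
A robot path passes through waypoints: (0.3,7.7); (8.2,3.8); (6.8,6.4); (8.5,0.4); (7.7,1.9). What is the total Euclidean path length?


Segment lengths:
  seg1 = sqrt((7.9)^2 + (-3.9)^2) = 8.8102
  seg2 = sqrt((-1.4)^2 + (2.6)^2) = 2.953
  seg3 = sqrt((1.7)^2 + (-6.0)^2) = 6.2362
  seg4 = sqrt((-0.8)^2 + (1.5)^2) = 1.7
Total = 19.6994


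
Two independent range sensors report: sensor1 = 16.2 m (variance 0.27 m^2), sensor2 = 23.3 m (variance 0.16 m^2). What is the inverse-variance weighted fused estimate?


w1 = (1/var1) / (1/var1 + 1/var2)
   = 3.7037 / (3.7037 + 6.25) = 0.3721
w2 = 1 - w1 = 0.6279
fused = w1*s1 + w2*s2 = 6.0279 + 14.6302
= 20.6581 m


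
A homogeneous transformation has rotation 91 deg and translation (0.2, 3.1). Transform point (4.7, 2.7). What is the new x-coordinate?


x' = cos(theta)*px - sin(theta)*py + tx
= -0.0175*4.7 - 0.9998*2.7 + 0.2
= -2.5816


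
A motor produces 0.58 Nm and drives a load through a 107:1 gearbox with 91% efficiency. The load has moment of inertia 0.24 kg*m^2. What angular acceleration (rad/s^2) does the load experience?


tau_out = tau_motor * N * eta
= 0.58 * 107 * 0.91 = 56.4746 Nm
alpha = tau_out / I = 56.4746 / 0.24
= 235.3108 rad/s^2


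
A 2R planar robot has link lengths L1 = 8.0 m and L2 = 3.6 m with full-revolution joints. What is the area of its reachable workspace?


r_max = L1 + L2 = 11.6 m
r_min = |L1 - L2| = 4.4 m
Area = pi*(r_max^2 - r_min^2)
= pi*(134.56 - 19.36)
= pi * 115.2
= 361.9115 m^2


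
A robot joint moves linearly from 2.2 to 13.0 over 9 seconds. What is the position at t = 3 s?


s = t/T = 3/9 = 0.3333
p(t) = p0 + (pf-p0)*s
= 2.2 + (13.0 - 2.2) * 0.3333
= 5.8


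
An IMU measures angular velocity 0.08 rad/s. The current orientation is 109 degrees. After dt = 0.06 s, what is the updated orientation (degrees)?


delta_theta = w * dt = 0.08 * 0.06 = 0.0048 rad
= 0.275 deg
theta_new = 109 + 0.275 = 109.275 deg


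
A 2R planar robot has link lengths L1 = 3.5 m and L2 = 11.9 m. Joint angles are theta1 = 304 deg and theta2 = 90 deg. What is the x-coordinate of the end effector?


Convert angles to radians: theta1 = 5.3058, theta2 = 1.5708
x = L1*cos(theta1) + L2*cos(theta1+theta2)
x = 1.9572 + 9.8655
x = 11.8227


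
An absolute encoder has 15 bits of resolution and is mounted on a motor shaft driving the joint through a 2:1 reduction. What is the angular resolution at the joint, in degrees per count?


counts = 2^15 = 32768
effective counts at joint = 32768 * 2 = 65536
resolution = 360 / 65536
= 0.0055 deg/count


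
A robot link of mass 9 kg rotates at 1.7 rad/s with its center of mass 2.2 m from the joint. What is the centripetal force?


F = m * omega^2 * r
= 9 * 1.7^2 * 2.2
= 9 * 2.89 * 2.2
= 57.222 N


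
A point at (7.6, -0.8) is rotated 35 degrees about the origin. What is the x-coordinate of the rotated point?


x' = x*cos(theta) - y*sin(theta)
cos(35 deg) = 0.8192, sin(35 deg) = 0.5736
x' = 7.6 * 0.8192 - -0.8 * 0.5736
= 6.2256 - -0.4589
= 6.6844


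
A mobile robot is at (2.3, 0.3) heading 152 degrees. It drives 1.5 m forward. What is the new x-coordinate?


x_new = x0 + d*cos(theta)
= 2.3 + 1.5*cos(152)
= 2.3 + -1.3244
= 0.9756


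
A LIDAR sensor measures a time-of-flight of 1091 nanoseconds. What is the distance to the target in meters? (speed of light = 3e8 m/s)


tof = 1091 ns = 1.091e-06 s
dist = c * tof / 2
= 3e8 * 1.091e-06 / 2
= 163.65 m


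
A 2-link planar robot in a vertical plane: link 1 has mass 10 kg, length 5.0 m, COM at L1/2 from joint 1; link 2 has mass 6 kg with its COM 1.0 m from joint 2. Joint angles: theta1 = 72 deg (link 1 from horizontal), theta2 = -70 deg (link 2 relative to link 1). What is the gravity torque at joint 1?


Horizontal distance from joint 1 to link-1 COM:
  x_c1 = (L1/2)*cos(t1) = 2.5 * 0.309 = 0.7725 m
Horizontal distance from joint 1 to link-2 COM:
  x_c2 = L1*cos(t1) + Lc2*cos(t1+t2)
       = 5.0*0.309 + 1.0*0.9994 = 2.5445 m
tau1 = m1*g*x_c1 + m2*g*x_c2
     = 10*9.81*0.7725 + 6*9.81*2.5445
     = 75.7864 + 149.7678
     = 225.5543 Nm


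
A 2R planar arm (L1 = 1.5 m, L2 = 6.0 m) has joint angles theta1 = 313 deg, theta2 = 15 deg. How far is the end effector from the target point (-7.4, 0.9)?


End effector via forward kinematics:
x = L1*cos(t1) + L2*cos(t1+t2) = 6.1113
y = L1*sin(t1) + L2*sin(t1+t2) = -4.2765
Distance to target:
d = sqrt((-7.4 - 6.1113)^2 + (0.9 - -4.2765)^2)
= sqrt(182.5549 + 26.7966)
= 14.469 m


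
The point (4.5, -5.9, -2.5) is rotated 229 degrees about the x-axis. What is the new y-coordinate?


Rotation about x-axis: y' = y*cos(theta) - z*sin(theta)
= -5.9 * -0.6561 - -2.5 * -0.7547
= 1.984


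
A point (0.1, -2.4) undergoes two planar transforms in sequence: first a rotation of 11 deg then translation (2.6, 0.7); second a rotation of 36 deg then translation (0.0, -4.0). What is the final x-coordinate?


After transform 1:
x1 = cos(11)*0.1 - sin(11)*-2.4 + 2.6 = 3.1561
y1 = sin(11)*0.1 + cos(11)*-2.4 + 0.7 = -1.6368
After transform 2:
x2 = cos(36)*3.1561 - sin(36)*-1.6368 + 0.0
= 3.5154


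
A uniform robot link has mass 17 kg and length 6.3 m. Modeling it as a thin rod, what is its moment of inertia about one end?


I = (1/3) * m * L^2
= (1/3) * 17 * 6.3^2
= 0.333333 * 17 * 39.69
= 224.91 kg*m^2


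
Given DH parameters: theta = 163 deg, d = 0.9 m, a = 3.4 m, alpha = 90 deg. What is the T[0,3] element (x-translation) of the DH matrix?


T[0,3] = a * cos(theta)
= 3.4 * cos(163 deg)
= 3.4 * -0.9563
= -3.2514


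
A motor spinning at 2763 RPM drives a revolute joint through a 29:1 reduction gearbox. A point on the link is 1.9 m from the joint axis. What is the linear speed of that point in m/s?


omega_motor = 2763 * 2*pi/60 = 289.3407 rad/s
omega_joint = omega_motor / 29 = 9.9773 rad/s
v = omega_joint * r = 9.9773 * 1.9
= 18.9568 m/s


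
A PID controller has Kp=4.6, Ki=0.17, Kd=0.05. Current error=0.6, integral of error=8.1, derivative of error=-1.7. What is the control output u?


u = Kp*e + Ki*int(e) + Kd*de/dt
= 4.6*0.6 + 0.17*8.1 + 0.05*(-1.7)
= 2.76 + 1.377 + -0.085
= 4.052


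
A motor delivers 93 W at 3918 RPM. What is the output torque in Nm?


omega = 3918 * 2*pi/60 = 410.292 rad/s
tau = P / omega = 93 / 410.292
= 0.2267 Nm


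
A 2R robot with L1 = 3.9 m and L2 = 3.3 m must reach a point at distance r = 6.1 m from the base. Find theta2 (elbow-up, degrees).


cos(theta2) = (r^2 - L1^2 - L2^2) / (2*L1*L2)
cos(theta2) = (37.21 - 15.21 - 10.89) / 25.74
cos(theta2) = 0.431624
theta2 = 64.4293 degrees


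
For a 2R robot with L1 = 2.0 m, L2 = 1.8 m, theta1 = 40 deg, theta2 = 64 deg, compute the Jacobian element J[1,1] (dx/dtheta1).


J[1,1] = -L1*sin(t1) - L2*sin(t1+t2)
= -2.0*sin(40) - 1.8*sin(104)
= -3.0321


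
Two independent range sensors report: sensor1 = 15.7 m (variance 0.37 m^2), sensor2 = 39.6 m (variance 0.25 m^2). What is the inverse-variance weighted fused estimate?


w1 = (1/var1) / (1/var1 + 1/var2)
   = 2.7027 / (2.7027 + 4.0) = 0.4032
w2 = 1 - w1 = 0.5968
fused = w1*s1 + w2*s2 = 6.3306 + 23.6323
= 29.9629 m


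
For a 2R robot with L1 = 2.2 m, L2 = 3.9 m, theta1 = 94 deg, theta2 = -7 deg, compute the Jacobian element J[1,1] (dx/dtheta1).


J[1,1] = -L1*sin(t1) - L2*sin(t1+t2)
= -2.2*sin(94) - 3.9*sin(87)
= -6.0893


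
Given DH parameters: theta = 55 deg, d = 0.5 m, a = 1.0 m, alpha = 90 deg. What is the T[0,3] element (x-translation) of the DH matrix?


T[0,3] = a * cos(theta)
= 1.0 * cos(55 deg)
= 1.0 * 0.5736
= 0.5736


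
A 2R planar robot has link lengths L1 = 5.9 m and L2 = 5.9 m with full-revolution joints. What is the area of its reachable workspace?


r_max = L1 + L2 = 11.8 m
r_min = |L1 - L2| = 0.0 m
Area = pi*(r_max^2 - r_min^2)
= pi*(139.24 - 0.0)
= pi * 139.24
= 437.4354 m^2


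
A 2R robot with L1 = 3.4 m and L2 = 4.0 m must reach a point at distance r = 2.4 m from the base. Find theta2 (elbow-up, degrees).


cos(theta2) = (r^2 - L1^2 - L2^2) / (2*L1*L2)
cos(theta2) = (5.76 - 11.56 - 16.0) / 27.2
cos(theta2) = -0.801471
theta2 = 143.2708 degrees


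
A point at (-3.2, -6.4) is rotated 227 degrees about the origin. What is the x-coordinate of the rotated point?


x' = x*cos(theta) - y*sin(theta)
cos(227 deg) = -0.682, sin(227 deg) = -0.7314
x' = -3.2 * -0.682 - -6.4 * -0.7314
= 2.1824 - 4.6807
= -2.4983


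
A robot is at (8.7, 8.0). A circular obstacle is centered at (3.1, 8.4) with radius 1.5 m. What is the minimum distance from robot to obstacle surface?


center_dist = sqrt((8.7-3.1)^2 + (8.0-8.4)^2)
= sqrt(31.36 + 0.16)
= 5.6143
min_dist = center_dist - radius = 5.6143 - 1.5 = 4.1143 m


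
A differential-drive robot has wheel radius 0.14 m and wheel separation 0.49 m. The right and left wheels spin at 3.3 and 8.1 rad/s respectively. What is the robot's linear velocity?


vR = r*wR = 0.14*3.3 = 0.462 m/s
vL = r*wL = 0.14*8.1 = 1.134 m/s
v = (vR+vL)/2 = 0.798 m/s
omega = (vR-vL)/L = -1.3714 rad/s
linear velocity = 0.798 m/s


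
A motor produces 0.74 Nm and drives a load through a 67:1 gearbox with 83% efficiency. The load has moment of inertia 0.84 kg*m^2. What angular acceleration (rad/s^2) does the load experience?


tau_out = tau_motor * N * eta
= 0.74 * 67 * 0.83 = 41.1514 Nm
alpha = tau_out / I = 41.1514 / 0.84
= 48.9898 rad/s^2


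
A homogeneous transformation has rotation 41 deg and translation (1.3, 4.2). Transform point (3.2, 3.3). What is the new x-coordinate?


x' = cos(theta)*px - sin(theta)*py + tx
= 0.7547*3.2 - 0.6561*3.3 + 1.3
= 1.5501


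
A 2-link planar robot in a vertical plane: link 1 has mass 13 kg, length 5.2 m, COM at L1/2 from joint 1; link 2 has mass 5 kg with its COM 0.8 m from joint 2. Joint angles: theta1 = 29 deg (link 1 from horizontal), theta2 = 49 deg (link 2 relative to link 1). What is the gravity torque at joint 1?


Horizontal distance from joint 1 to link-1 COM:
  x_c1 = (L1/2)*cos(t1) = 2.6 * 0.8746 = 2.274 m
Horizontal distance from joint 1 to link-2 COM:
  x_c2 = L1*cos(t1) + Lc2*cos(t1+t2)
       = 5.2*0.8746 + 0.8*0.2079 = 4.7144 m
tau1 = m1*g*x_c1 + m2*g*x_c2
     = 13*9.81*2.274 + 5*9.81*4.7144
     = 290.0047 + 231.239
     = 521.2436 Nm


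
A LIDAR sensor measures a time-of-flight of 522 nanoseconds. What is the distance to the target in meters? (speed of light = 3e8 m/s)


tof = 522 ns = 5.22e-07 s
dist = c * tof / 2
= 3e8 * 5.22e-07 / 2
= 78.3 m


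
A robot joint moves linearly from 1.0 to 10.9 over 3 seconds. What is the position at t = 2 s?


s = t/T = 2/3 = 0.6667
p(t) = p0 + (pf-p0)*s
= 1.0 + (10.9 - 1.0) * 0.6667
= 7.6


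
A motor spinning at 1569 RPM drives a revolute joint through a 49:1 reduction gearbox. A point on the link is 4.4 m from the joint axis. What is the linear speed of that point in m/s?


omega_motor = 1569 * 2*pi/60 = 164.3053 rad/s
omega_joint = omega_motor / 49 = 3.3532 rad/s
v = omega_joint * r = 3.3532 * 4.4
= 14.7539 m/s


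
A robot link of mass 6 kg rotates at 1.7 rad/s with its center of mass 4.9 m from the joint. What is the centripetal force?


F = m * omega^2 * r
= 6 * 1.7^2 * 4.9
= 6 * 2.89 * 4.9
= 84.966 N


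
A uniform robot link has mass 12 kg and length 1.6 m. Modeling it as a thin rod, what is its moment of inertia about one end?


I = (1/3) * m * L^2
= (1/3) * 12 * 1.6^2
= 0.333333 * 12 * 2.56
= 10.24 kg*m^2


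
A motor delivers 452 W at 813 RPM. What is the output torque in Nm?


omega = 813 * 2*pi/60 = 85.1372 rad/s
tau = P / omega = 452 / 85.1372
= 5.3091 Nm


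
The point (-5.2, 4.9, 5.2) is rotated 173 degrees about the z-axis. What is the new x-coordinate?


Rotation about z-axis: x' = x*cos(theta) - y*sin(theta)
= -5.2 * -0.9925 - 4.9 * 0.1219
= 4.5641


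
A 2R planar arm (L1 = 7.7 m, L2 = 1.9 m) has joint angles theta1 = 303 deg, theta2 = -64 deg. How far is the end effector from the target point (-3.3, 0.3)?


End effector via forward kinematics:
x = L1*cos(t1) + L2*cos(t1+t2) = 3.2151
y = L1*sin(t1) + L2*sin(t1+t2) = -8.0864
Distance to target:
d = sqrt((-3.3 - 3.2151)^2 + (0.3 - -8.0864)^2)
= sqrt(42.4472 + 70.3314)
= 10.6197 m


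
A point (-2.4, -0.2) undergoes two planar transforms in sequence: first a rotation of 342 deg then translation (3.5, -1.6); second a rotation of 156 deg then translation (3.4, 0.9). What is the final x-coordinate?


After transform 1:
x1 = cos(342)*-2.4 - sin(342)*-0.2 + 3.5 = 1.1557
y1 = sin(342)*-2.4 + cos(342)*-0.2 + -1.6 = -1.0486
After transform 2:
x2 = cos(156)*1.1557 - sin(156)*-1.0486 + 3.4
= 2.7707


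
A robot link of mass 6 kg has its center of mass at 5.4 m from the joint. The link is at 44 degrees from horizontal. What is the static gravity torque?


tau = m*g*L*cos(angle)
= 6 * 9.81 * 5.4 * cos(44 deg)
= 6 * 9.81 * 5.4 * 0.7193
= 228.6378 Nm


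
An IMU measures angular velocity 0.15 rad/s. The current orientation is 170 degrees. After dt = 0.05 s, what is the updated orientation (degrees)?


delta_theta = w * dt = 0.15 * 0.05 = 0.0075 rad
= 0.4297 deg
theta_new = 170 + 0.4297 = 170.4297 deg


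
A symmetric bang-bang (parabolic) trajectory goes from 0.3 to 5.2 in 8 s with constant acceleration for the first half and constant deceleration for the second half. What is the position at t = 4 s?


Symmetric rest-to-rest: each phase covers (pf-p0)/2 in time T/2. 0.5*a*(T/2)^2 = (pf-p0)/2 => a = 4*(pf-p0)/T^2
a = 4*(5.2-0.3)/8^2 = 0.3063
t = 4 is in the acceleration phase (t <= T/2).
p = p0 + 0.5*a*t^2 = 0.3 + 0.5*0.3063*4^2
= 2.75


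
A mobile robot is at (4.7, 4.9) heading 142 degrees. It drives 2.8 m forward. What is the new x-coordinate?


x_new = x0 + d*cos(theta)
= 4.7 + 2.8*cos(142)
= 4.7 + -2.2064
= 2.4936


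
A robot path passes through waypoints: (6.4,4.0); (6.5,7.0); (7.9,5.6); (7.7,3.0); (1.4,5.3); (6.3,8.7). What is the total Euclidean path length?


Segment lengths:
  seg1 = sqrt((0.1)^2 + (3.0)^2) = 3.0017
  seg2 = sqrt((1.4)^2 + (-1.4)^2) = 1.9799
  seg3 = sqrt((-0.2)^2 + (-2.6)^2) = 2.6077
  seg4 = sqrt((-6.3)^2 + (2.3)^2) = 6.7067
  seg5 = sqrt((4.9)^2 + (3.4)^2) = 5.9641
Total = 20.26


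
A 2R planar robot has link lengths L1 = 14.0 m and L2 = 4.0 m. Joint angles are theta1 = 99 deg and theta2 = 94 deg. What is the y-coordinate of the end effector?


Convert angles to radians: theta1 = 1.7279, theta2 = 1.6406
y = L1*sin(theta1) + L2*sin(theta1+theta2)
y = 13.8276 + -0.8998
y = 12.9278


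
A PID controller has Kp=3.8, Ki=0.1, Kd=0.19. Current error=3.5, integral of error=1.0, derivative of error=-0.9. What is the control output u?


u = Kp*e + Ki*int(e) + Kd*de/dt
= 3.8*3.5 + 0.1*1.0 + 0.19*(-0.9)
= 13.3 + 0.1 + -0.171
= 13.229


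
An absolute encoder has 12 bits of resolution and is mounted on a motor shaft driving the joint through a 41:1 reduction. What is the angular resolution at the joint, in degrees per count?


counts = 2^12 = 4096
effective counts at joint = 4096 * 41 = 167936
resolution = 360 / 167936
= 0.0021 deg/count


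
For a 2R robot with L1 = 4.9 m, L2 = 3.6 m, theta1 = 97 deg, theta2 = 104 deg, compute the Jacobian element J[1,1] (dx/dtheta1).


J[1,1] = -L1*sin(t1) - L2*sin(t1+t2)
= -4.9*sin(97) - 3.6*sin(201)
= -3.5734


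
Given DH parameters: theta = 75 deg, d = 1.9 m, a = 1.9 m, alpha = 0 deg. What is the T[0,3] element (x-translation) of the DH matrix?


T[0,3] = a * cos(theta)
= 1.9 * cos(75 deg)
= 1.9 * 0.2588
= 0.4918


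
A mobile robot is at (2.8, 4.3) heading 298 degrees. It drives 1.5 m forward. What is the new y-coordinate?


y_new = y0 + d*sin(theta)
= 4.3 + 1.5*sin(298)
= 4.3 + -1.3244
= 2.9756


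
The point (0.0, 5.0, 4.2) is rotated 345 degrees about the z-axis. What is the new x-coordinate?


Rotation about z-axis: x' = x*cos(theta) - y*sin(theta)
= 0.0 * 0.9659 - 5.0 * -0.2588
= 1.2941


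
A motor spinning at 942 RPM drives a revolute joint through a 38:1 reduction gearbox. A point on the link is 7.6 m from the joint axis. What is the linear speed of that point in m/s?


omega_motor = 942 * 2*pi/60 = 98.646 rad/s
omega_joint = omega_motor / 38 = 2.5959 rad/s
v = omega_joint * r = 2.5959 * 7.6
= 19.7292 m/s


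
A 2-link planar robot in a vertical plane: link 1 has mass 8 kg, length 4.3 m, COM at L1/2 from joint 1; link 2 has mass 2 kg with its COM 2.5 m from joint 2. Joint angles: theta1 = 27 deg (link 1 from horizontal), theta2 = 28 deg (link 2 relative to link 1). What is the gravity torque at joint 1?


Horizontal distance from joint 1 to link-1 COM:
  x_c1 = (L1/2)*cos(t1) = 2.15 * 0.891 = 1.9157 m
Horizontal distance from joint 1 to link-2 COM:
  x_c2 = L1*cos(t1) + Lc2*cos(t1+t2)
       = 4.3*0.891 + 2.5*0.5736 = 5.2653 m
tau1 = m1*g*x_c1 + m2*g*x_c2
     = 8*9.81*1.9157 + 2*9.81*5.2653
     = 150.3413 + 103.3046
     = 253.6459 Nm


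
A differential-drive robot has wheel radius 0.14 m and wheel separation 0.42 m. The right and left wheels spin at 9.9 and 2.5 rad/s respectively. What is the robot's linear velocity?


vR = r*wR = 0.14*9.9 = 1.386 m/s
vL = r*wL = 0.14*2.5 = 0.35 m/s
v = (vR+vL)/2 = 0.868 m/s
omega = (vR-vL)/L = 2.4667 rad/s
linear velocity = 0.868 m/s


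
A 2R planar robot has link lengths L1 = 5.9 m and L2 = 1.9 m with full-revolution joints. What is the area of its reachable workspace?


r_max = L1 + L2 = 7.8 m
r_min = |L1 - L2| = 4.0 m
Area = pi*(r_max^2 - r_min^2)
= pi*(60.84 - 16.0)
= pi * 44.84
= 140.869 m^2


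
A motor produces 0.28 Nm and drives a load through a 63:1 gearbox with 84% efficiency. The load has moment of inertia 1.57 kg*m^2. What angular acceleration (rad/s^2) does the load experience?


tau_out = tau_motor * N * eta
= 0.28 * 63 * 0.84 = 14.8176 Nm
alpha = tau_out / I = 14.8176 / 1.57
= 9.438 rad/s^2


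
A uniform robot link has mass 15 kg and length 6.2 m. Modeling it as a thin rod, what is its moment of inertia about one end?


I = (1/3) * m * L^2
= (1/3) * 15 * 6.2^2
= 0.333333 * 15 * 38.44
= 192.2 kg*m^2


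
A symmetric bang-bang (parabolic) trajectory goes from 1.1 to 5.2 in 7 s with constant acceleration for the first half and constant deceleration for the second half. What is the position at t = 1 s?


Symmetric rest-to-rest: each phase covers (pf-p0)/2 in time T/2. 0.5*a*(T/2)^2 = (pf-p0)/2 => a = 4*(pf-p0)/T^2
a = 4*(5.2-1.1)/7^2 = 0.3347
t = 1 is in the acceleration phase (t <= T/2).
p = p0 + 0.5*a*t^2 = 1.1 + 0.5*0.3347*1^2
= 1.2673


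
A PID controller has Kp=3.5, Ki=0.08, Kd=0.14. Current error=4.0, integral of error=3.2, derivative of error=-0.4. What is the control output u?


u = Kp*e + Ki*int(e) + Kd*de/dt
= 3.5*4.0 + 0.08*3.2 + 0.14*(-0.4)
= 14.0 + 0.256 + -0.056
= 14.2


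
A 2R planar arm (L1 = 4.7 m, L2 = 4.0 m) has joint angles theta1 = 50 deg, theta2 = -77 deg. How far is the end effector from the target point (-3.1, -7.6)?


End effector via forward kinematics:
x = L1*cos(t1) + L2*cos(t1+t2) = 6.5851
y = L1*sin(t1) + L2*sin(t1+t2) = 1.7844
Distance to target:
d = sqrt((-3.1 - 6.5851)^2 + (-7.6 - 1.7844)^2)
= sqrt(93.8017 + 88.0678)
= 13.4859 m


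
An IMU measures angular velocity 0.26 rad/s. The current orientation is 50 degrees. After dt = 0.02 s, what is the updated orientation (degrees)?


delta_theta = w * dt = 0.26 * 0.02 = 0.0052 rad
= 0.2979 deg
theta_new = 50 + 0.2979 = 50.2979 deg


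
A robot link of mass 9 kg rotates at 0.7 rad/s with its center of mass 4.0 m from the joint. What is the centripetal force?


F = m * omega^2 * r
= 9 * 0.7^2 * 4.0
= 9 * 0.49 * 4.0
= 17.64 N


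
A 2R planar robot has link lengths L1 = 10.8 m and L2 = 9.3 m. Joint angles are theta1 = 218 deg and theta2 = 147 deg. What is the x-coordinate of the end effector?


Convert angles to radians: theta1 = 3.8048, theta2 = 2.5656
x = L1*cos(theta1) + L2*cos(theta1+theta2)
x = -8.5105 + 9.2646
x = 0.7541


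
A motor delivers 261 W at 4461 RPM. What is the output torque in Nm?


omega = 4461 * 2*pi/60 = 467.1548 rad/s
tau = P / omega = 261 / 467.1548
= 0.5587 Nm


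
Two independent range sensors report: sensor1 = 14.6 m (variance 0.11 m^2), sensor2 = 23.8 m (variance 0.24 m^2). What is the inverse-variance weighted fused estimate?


w1 = (1/var1) / (1/var1 + 1/var2)
   = 9.0909 / (9.0909 + 4.1667) = 0.6857
w2 = 1 - w1 = 0.3143
fused = w1*s1 + w2*s2 = 10.0114 + 7.48
= 17.4914 m


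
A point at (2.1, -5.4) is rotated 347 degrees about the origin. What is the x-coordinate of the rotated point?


x' = x*cos(theta) - y*sin(theta)
cos(347 deg) = 0.9744, sin(347 deg) = -0.225
x' = 2.1 * 0.9744 - -5.4 * -0.225
= 2.0462 - 1.2147
= 0.8314


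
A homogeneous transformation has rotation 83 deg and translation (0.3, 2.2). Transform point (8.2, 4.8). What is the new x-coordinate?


x' = cos(theta)*px - sin(theta)*py + tx
= 0.1219*8.2 - 0.9925*4.8 + 0.3
= -3.4649


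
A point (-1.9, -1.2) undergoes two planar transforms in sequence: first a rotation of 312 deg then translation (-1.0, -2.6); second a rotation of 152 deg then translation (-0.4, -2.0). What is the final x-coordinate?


After transform 1:
x1 = cos(312)*-1.9 - sin(312)*-1.2 + -1.0 = -3.1631
y1 = sin(312)*-1.9 + cos(312)*-1.2 + -2.6 = -1.991
After transform 2:
x2 = cos(152)*-3.1631 - sin(152)*-1.991 + -0.4
= 3.3276


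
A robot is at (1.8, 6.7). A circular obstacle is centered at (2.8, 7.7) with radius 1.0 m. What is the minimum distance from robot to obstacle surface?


center_dist = sqrt((1.8-2.8)^2 + (6.7-7.7)^2)
= sqrt(1.0 + 1.0)
= 1.4142
min_dist = center_dist - radius = 1.4142 - 1.0 = 0.4142 m


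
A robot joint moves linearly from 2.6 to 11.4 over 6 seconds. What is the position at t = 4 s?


s = t/T = 4/6 = 0.6667
p(t) = p0 + (pf-p0)*s
= 2.6 + (11.4 - 2.6) * 0.6667
= 8.4667


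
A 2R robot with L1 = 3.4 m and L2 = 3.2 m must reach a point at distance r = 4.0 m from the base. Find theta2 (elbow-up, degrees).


cos(theta2) = (r^2 - L1^2 - L2^2) / (2*L1*L2)
cos(theta2) = (16.0 - 11.56 - 10.24) / 21.76
cos(theta2) = -0.266544
theta2 = 105.4587 degrees


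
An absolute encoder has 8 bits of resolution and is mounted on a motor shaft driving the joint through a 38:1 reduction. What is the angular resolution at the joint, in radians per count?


counts = 2^8 = 256
effective counts at joint = 256 * 38 = 9728
resolution = 2*pi / 9728
= 6.4589e-04 rad/count


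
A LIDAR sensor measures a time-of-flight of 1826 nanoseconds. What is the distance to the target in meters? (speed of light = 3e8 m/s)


tof = 1826 ns = 1.826e-06 s
dist = c * tof / 2
= 3e8 * 1.826e-06 / 2
= 273.9 m


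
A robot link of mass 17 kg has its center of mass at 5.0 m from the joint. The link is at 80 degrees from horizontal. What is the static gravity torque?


tau = m*g*L*cos(angle)
= 17 * 9.81 * 5.0 * cos(80 deg)
= 17 * 9.81 * 5.0 * 0.1736
= 144.7965 Nm


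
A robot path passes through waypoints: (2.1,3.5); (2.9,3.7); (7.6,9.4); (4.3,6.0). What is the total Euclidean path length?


Segment lengths:
  seg1 = sqrt((0.8)^2 + (0.2)^2) = 0.8246
  seg2 = sqrt((4.7)^2 + (5.7)^2) = 7.3878
  seg3 = sqrt((-3.3)^2 + (-3.4)^2) = 4.7381
Total = 12.9506


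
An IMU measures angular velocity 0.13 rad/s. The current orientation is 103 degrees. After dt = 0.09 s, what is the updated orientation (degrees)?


delta_theta = w * dt = 0.13 * 0.09 = 0.0117 rad
= 0.6704 deg
theta_new = 103 + 0.6704 = 103.6704 deg


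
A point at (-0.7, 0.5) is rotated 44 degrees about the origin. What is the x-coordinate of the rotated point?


x' = x*cos(theta) - y*sin(theta)
cos(44 deg) = 0.7193, sin(44 deg) = 0.6947
x' = -0.7 * 0.7193 - 0.5 * 0.6947
= -0.5035 - 0.3473
= -0.8509


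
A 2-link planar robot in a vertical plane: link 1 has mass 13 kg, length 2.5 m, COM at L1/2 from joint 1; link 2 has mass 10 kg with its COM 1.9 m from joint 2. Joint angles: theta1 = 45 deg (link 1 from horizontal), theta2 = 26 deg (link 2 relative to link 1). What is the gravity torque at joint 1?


Horizontal distance from joint 1 to link-1 COM:
  x_c1 = (L1/2)*cos(t1) = 1.25 * 0.7071 = 0.8839 m
Horizontal distance from joint 1 to link-2 COM:
  x_c2 = L1*cos(t1) + Lc2*cos(t1+t2)
       = 2.5*0.7071 + 1.9*0.3256 = 2.3863 m
tau1 = m1*g*x_c1 + m2*g*x_c2
     = 13*9.81*0.8839 + 10*9.81*2.3863
     = 112.7217 + 234.1006
     = 346.8222 Nm


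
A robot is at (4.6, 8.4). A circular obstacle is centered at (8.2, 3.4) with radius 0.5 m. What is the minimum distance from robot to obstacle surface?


center_dist = sqrt((4.6-8.2)^2 + (8.4-3.4)^2)
= sqrt(12.96 + 25.0)
= 6.1612
min_dist = center_dist - radius = 6.1612 - 0.5 = 5.6612 m


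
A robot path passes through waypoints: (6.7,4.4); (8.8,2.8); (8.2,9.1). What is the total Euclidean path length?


Segment lengths:
  seg1 = sqrt((2.1)^2 + (-1.6)^2) = 2.6401
  seg2 = sqrt((-0.6)^2 + (6.3)^2) = 6.3285
Total = 8.9686


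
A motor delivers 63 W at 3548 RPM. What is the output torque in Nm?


omega = 3548 * 2*pi/60 = 371.5457 rad/s
tau = P / omega = 63 / 371.5457
= 0.1696 Nm


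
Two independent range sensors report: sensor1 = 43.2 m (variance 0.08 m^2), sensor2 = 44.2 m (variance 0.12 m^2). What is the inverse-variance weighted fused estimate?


w1 = (1/var1) / (1/var1 + 1/var2)
   = 12.5 / (12.5 + 8.3333) = 0.6
w2 = 1 - w1 = 0.4
fused = w1*s1 + w2*s2 = 25.92 + 17.68
= 43.6 m


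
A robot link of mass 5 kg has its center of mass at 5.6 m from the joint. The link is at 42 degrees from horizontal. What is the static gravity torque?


tau = m*g*L*cos(angle)
= 5 * 9.81 * 5.6 * cos(42 deg)
= 5 * 9.81 * 5.6 * 0.7431
= 204.127 Nm


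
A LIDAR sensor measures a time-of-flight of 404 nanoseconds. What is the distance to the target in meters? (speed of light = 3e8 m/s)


tof = 404 ns = 4.04e-07 s
dist = c * tof / 2
= 3e8 * 4.04e-07 / 2
= 60.6 m


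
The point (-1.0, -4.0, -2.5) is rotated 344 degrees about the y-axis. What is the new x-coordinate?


Rotation about y-axis: x' = x*cos(theta) + z*sin(theta)
= -1.0 * 0.9613 + -2.5 * -0.2756
= -0.2722


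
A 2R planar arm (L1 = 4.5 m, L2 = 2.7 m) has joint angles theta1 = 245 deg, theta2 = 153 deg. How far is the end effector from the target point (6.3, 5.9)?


End effector via forward kinematics:
x = L1*cos(t1) + L2*cos(t1+t2) = 0.2258
y = L1*sin(t1) + L2*sin(t1+t2) = -2.4161
Distance to target:
d = sqrt((6.3 - 0.2258)^2 + (5.9 - -2.4161)^2)
= sqrt(36.8953 + 69.1575)
= 10.2982 m


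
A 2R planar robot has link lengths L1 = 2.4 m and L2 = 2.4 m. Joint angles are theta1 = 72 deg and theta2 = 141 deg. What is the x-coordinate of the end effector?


Convert angles to radians: theta1 = 1.2566, theta2 = 2.4609
x = L1*cos(theta1) + L2*cos(theta1+theta2)
x = 0.7416 + -2.0128
x = -1.2712


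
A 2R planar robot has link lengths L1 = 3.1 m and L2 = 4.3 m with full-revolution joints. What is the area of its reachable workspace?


r_max = L1 + L2 = 7.4 m
r_min = |L1 - L2| = 1.2 m
Area = pi*(r_max^2 - r_min^2)
= pi*(54.76 - 1.44)
= pi * 53.32
= 167.5097 m^2


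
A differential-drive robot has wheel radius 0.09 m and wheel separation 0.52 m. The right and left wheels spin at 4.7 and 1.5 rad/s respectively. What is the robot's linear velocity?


vR = r*wR = 0.09*4.7 = 0.423 m/s
vL = r*wL = 0.09*1.5 = 0.135 m/s
v = (vR+vL)/2 = 0.279 m/s
omega = (vR-vL)/L = 0.5538 rad/s
linear velocity = 0.279 m/s


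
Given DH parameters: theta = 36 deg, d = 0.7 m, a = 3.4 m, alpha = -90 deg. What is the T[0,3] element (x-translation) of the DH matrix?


T[0,3] = a * cos(theta)
= 3.4 * cos(36 deg)
= 3.4 * 0.809
= 2.7507


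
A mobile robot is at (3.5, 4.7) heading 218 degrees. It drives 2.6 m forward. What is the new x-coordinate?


x_new = x0 + d*cos(theta)
= 3.5 + 2.6*cos(218)
= 3.5 + -2.0488
= 1.4512


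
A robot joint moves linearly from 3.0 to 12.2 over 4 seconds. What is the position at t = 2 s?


s = t/T = 2/4 = 0.5
p(t) = p0 + (pf-p0)*s
= 3.0 + (12.2 - 3.0) * 0.5
= 7.6


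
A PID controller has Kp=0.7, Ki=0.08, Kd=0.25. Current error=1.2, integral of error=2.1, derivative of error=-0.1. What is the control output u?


u = Kp*e + Ki*int(e) + Kd*de/dt
= 0.7*1.2 + 0.08*2.1 + 0.25*(-0.1)
= 0.84 + 0.168 + -0.025
= 0.983


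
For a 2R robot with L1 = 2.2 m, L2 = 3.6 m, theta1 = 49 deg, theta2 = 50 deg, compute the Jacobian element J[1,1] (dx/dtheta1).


J[1,1] = -L1*sin(t1) - L2*sin(t1+t2)
= -2.2*sin(49) - 3.6*sin(99)
= -5.216


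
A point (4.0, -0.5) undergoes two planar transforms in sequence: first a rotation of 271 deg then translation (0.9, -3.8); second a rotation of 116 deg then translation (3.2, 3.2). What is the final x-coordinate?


After transform 1:
x1 = cos(271)*4.0 - sin(271)*-0.5 + 0.9 = 0.4699
y1 = sin(271)*4.0 + cos(271)*-0.5 + -3.8 = -7.8081
After transform 2:
x2 = cos(116)*0.4699 - sin(116)*-7.8081 + 3.2
= 10.0119


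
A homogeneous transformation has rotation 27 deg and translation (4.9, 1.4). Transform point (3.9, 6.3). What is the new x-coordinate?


x' = cos(theta)*px - sin(theta)*py + tx
= 0.891*3.9 - 0.454*6.3 + 4.9
= 5.5148


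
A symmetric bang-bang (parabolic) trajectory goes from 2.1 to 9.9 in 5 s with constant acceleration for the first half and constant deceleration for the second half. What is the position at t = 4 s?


Symmetric rest-to-rest: each phase covers (pf-p0)/2 in time T/2. 0.5*a*(T/2)^2 = (pf-p0)/2 => a = 4*(pf-p0)/T^2
a = 4*(9.9-2.1)/5^2 = 1.248
t = 4 is in the deceleration phase (t > T/2).
p = pf - 0.5*a*(T-t)^2 = 9.9 - 0.5*1.248*1^2
= 9.276


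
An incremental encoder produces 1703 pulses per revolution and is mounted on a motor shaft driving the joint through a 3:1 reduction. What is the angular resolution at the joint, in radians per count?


counts per rev = 1703
effective counts at joint = 1703 * 3 = 5109
resolution = 2*pi / 5109
= 0.0012 rad/count


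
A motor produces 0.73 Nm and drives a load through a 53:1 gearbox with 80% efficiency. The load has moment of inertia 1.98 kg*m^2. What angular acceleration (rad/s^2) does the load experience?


tau_out = tau_motor * N * eta
= 0.73 * 53 * 0.8 = 30.952 Nm
alpha = tau_out / I = 30.952 / 1.98
= 15.6323 rad/s^2


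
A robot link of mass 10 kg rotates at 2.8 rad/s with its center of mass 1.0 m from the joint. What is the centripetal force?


F = m * omega^2 * r
= 10 * 2.8^2 * 1.0
= 10 * 7.84 * 1.0
= 78.4 N


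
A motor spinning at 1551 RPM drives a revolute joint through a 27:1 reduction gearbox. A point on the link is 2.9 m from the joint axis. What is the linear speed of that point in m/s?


omega_motor = 1551 * 2*pi/60 = 162.4203 rad/s
omega_joint = omega_motor / 27 = 6.0156 rad/s
v = omega_joint * r = 6.0156 * 2.9
= 17.4451 m/s


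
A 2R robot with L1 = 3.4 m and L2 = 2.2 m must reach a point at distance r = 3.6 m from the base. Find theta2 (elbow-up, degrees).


cos(theta2) = (r^2 - L1^2 - L2^2) / (2*L1*L2)
cos(theta2) = (12.96 - 11.56 - 4.84) / 14.96
cos(theta2) = -0.229947
theta2 = 103.2939 degrees


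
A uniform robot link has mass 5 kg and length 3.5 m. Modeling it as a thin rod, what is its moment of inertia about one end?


I = (1/3) * m * L^2
= (1/3) * 5 * 3.5^2
= 0.333333 * 5 * 12.25
= 20.4167 kg*m^2


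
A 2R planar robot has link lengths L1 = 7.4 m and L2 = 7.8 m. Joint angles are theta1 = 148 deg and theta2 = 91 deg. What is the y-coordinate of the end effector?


Convert angles to radians: theta1 = 2.5831, theta2 = 1.5882
y = L1*sin(theta1) + L2*sin(theta1+theta2)
y = 3.9214 + -6.6859
y = -2.7645


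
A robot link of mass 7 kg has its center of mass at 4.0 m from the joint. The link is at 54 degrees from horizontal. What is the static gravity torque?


tau = m*g*L*cos(angle)
= 7 * 9.81 * 4.0 * cos(54 deg)
= 7 * 9.81 * 4.0 * 0.5878
= 161.4529 Nm


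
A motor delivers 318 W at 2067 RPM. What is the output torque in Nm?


omega = 2067 * 2*pi/60 = 216.4557 rad/s
tau = P / omega = 318 / 216.4557
= 1.4691 Nm


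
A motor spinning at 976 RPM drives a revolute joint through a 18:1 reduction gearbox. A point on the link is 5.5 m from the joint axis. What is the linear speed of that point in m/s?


omega_motor = 976 * 2*pi/60 = 102.2065 rad/s
omega_joint = omega_motor / 18 = 5.6781 rad/s
v = omega_joint * r = 5.6781 * 5.5
= 31.2298 m/s


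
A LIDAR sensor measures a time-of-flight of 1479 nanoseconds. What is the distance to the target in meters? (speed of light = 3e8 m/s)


tof = 1479 ns = 1.479e-06 s
dist = c * tof / 2
= 3e8 * 1.479e-06 / 2
= 221.85 m


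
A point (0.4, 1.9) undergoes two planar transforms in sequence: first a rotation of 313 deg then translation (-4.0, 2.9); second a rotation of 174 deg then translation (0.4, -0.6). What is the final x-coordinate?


After transform 1:
x1 = cos(313)*0.4 - sin(313)*1.9 + -4.0 = -2.3376
y1 = sin(313)*0.4 + cos(313)*1.9 + 2.9 = 3.9033
After transform 2:
x2 = cos(174)*-2.3376 - sin(174)*3.9033 + 0.4
= 2.3168


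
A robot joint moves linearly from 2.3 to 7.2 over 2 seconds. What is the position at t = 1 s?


s = t/T = 1/2 = 0.5
p(t) = p0 + (pf-p0)*s
= 2.3 + (7.2 - 2.3) * 0.5
= 4.75


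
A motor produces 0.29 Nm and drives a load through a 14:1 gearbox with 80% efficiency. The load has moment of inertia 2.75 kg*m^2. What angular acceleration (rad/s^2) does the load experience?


tau_out = tau_motor * N * eta
= 0.29 * 14 * 0.8 = 3.248 Nm
alpha = tau_out / I = 3.248 / 2.75
= 1.1811 rad/s^2


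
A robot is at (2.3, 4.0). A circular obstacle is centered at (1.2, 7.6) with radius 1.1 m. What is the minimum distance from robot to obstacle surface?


center_dist = sqrt((2.3-1.2)^2 + (4.0-7.6)^2)
= sqrt(1.21 + 12.96)
= 3.7643
min_dist = center_dist - radius = 3.7643 - 1.1 = 2.6643 m


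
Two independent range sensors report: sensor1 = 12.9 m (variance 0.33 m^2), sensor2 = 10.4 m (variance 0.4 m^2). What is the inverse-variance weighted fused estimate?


w1 = (1/var1) / (1/var1 + 1/var2)
   = 3.0303 / (3.0303 + 2.5) = 0.5479
w2 = 1 - w1 = 0.4521
fused = w1*s1 + w2*s2 = 7.0685 + 4.7014
= 11.7699 m


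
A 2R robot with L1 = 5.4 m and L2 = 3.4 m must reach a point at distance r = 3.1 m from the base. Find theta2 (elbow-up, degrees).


cos(theta2) = (r^2 - L1^2 - L2^2) / (2*L1*L2)
cos(theta2) = (9.61 - 29.16 - 11.56) / 36.72
cos(theta2) = -0.847222
theta2 = 147.9108 degrees


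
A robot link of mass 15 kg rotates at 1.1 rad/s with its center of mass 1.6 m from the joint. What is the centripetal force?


F = m * omega^2 * r
= 15 * 1.1^2 * 1.6
= 15 * 1.21 * 1.6
= 29.04 N


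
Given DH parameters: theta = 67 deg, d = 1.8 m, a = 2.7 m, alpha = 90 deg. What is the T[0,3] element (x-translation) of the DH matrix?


T[0,3] = a * cos(theta)
= 2.7 * cos(67 deg)
= 2.7 * 0.3907
= 1.055
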